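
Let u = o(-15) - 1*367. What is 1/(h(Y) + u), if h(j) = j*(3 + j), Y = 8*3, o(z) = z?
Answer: 1/266 ≈ 0.0037594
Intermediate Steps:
Y = 24
u = -382 (u = -15 - 1*367 = -15 - 367 = -382)
1/(h(Y) + u) = 1/(24*(3 + 24) - 382) = 1/(24*27 - 382) = 1/(648 - 382) = 1/266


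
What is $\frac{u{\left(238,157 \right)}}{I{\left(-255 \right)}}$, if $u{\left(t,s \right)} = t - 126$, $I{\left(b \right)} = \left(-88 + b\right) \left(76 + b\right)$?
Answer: $\frac{16}{8771} \approx 0.0018242$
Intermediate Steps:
$u{\left(t,s \right)} = -126 + t$ ($u{\left(t,s \right)} = t - 126 = -126 + t$)
$\frac{u{\left(238,157 \right)}}{I{\left(-255 \right)}} = \frac{-126 + 238}{-6688 + \left(-255\right)^{2} - -3060} = \frac{112}{-6688 + 65025 + 3060} = \frac{112}{61397} = 112 \cdot \frac{1}{61397} = \frac{16}{8771}$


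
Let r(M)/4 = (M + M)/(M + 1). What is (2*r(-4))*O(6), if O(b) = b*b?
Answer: 768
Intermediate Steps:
O(b) = b²
r(M) = 8*M/(1 + M) (r(M) = 4*((M + M)/(M + 1)) = 4*((2*M)/(1 + M)) = 4*(2*M/(1 + M)) = 8*M/(1 + M))
(2*r(-4))*O(6) = (2*(8*(-4)/(1 - 4)))*6² = (2*(8*(-4)/(-3)))*36 = (2*(8*(-4)*(-⅓)))*36 = (2*(32/3))*36 = (64/3)*36 = 768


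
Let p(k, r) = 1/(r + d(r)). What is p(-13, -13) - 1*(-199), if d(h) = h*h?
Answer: 31045/156 ≈ 199.01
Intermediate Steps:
d(h) = h²
p(k, r) = 1/(r + r²)
p(-13, -13) - 1*(-199) = 1/((-13)*(1 - 13)) - 1*(-199) = -1/13/(-12) + 199 = -1/13*(-1/12) + 199 = 1/156 + 199 = 31045/156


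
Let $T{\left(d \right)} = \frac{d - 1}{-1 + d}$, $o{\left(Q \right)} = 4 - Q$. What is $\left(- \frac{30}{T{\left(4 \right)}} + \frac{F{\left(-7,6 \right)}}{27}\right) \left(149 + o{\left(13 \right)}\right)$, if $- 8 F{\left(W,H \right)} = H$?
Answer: $- \frac{37835}{9} \approx -4203.9$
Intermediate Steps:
$F{\left(W,H \right)} = - \frac{H}{8}$
$T{\left(d \right)} = 1$ ($T{\left(d \right)} = \frac{-1 + d}{-1 + d} = 1$)
$\left(- \frac{30}{T{\left(4 \right)}} + \frac{F{\left(-7,6 \right)}}{27}\right) \left(149 + o{\left(13 \right)}\right) = \left(- \frac{30}{1} + \frac{\left(- \frac{1}{8}\right) 6}{27}\right) \left(149 + \left(4 - 13\right)\right) = \left(\left(-30\right) 1 - \frac{1}{36}\right) \left(149 + \left(4 - 13\right)\right) = \left(-30 - \frac{1}{36}\right) \left(149 - 9\right) = \left(- \frac{1081}{36}\right) 140 = - \frac{37835}{9}$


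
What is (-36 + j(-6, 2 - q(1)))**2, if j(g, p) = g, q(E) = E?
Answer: 1764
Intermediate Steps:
(-36 + j(-6, 2 - q(1)))**2 = (-36 - 6)**2 = (-42)**2 = 1764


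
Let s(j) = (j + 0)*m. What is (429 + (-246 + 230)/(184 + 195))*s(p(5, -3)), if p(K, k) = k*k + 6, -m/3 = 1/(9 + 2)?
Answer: -7315875/4169 ≈ -1754.8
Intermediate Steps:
m = -3/11 (m = -3/(9 + 2) = -3/11 ≈ -0.27273)
p(K, k) = 6 + k² (p(K, k) = k² + 6 = 6 + k²)
s(j) = -3*j/11 (s(j) = (j + 0)*(-3/11) = j*(-3/11) = -3*j/11)
(429 + (-246 + 230)/(184 + 195))*s(p(5, -3)) = (429 + (-246 + 230)/(184 + 195))*(-3*(6 + (-3)²)/11) = (429 - 16/379)*(-3*(6 + 9)/11) = (429 - 16*1/379)*(-3/11*15) = (429 - 16/379)*(-45/11) = (162575/379)*(-45/11) = -7315875/4169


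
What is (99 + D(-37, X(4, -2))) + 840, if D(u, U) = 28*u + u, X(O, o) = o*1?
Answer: -134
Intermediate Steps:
X(O, o) = o
D(u, U) = 29*u
(99 + D(-37, X(4, -2))) + 840 = (99 + 29*(-37)) + 840 = (99 - 1073) + 840 = -974 + 840 = -134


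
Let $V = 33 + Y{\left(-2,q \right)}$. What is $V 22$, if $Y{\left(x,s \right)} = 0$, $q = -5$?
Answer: $726$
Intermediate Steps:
$V = 33$ ($V = 33 + 0 = 33$)
$V 22 = 33 \cdot 22 = 726$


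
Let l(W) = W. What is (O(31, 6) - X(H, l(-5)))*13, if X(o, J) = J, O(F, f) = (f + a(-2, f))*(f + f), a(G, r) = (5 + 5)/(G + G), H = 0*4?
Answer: 611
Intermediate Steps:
H = 0
a(G, r) = 5/G (a(G, r) = 10/((2*G)) = 10*(1/(2*G)) = 5/G)
O(F, f) = 2*f*(-5/2 + f) (O(F, f) = (f + 5/(-2))*(f + f) = (f + 5*(-½))*(2*f) = (f - 5/2)*(2*f) = (-5/2 + f)*(2*f) = 2*f*(-5/2 + f))
(O(31, 6) - X(H, l(-5)))*13 = (6*(-5 + 2*6) - 1*(-5))*13 = (6*(-5 + 12) + 5)*13 = (6*7 + 5)*13 = (42 + 5)*13 = 47*13 = 611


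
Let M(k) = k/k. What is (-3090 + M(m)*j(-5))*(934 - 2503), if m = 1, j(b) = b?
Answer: 4856055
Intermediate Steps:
M(k) = 1
(-3090 + M(m)*j(-5))*(934 - 2503) = (-3090 + 1*(-5))*(934 - 2503) = (-3090 - 5)*(-1569) = -3095*(-1569) = 4856055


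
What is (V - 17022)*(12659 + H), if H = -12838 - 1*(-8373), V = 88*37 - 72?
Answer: -113388572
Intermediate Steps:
V = 3184 (V = 3256 - 72 = 3184)
H = -4465 (H = -12838 + 8373 = -4465)
(V - 17022)*(12659 + H) = (3184 - 17022)*(12659 - 4465) = -13838*8194 = -113388572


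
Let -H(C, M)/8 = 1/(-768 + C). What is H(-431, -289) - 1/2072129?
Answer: 16575833/2484482671 ≈ 0.0066717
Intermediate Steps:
H(C, M) = -8/(-768 + C)
H(-431, -289) - 1/2072129 = -8/(-768 - 431) - 1/2072129 = -8/(-1199) - 1*1/2072129 = -8*(-1/1199) - 1/2072129 = 8/1199 - 1/2072129 = 16575833/2484482671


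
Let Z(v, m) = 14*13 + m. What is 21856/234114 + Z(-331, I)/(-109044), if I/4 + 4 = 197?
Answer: 59997803/709131306 ≈ 0.084607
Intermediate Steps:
I = 772 (I = -16 + 4*197 = -16 + 788 = 772)
Z(v, m) = 182 + m
21856/234114 + Z(-331, I)/(-109044) = 21856/234114 + (182 + 772)/(-109044) = 21856*(1/234114) + 954*(-1/109044) = 10928/117057 - 53/6058 = 59997803/709131306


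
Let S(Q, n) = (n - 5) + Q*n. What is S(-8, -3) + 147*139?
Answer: 20449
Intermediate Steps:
S(Q, n) = -5 + n + Q*n (S(Q, n) = (-5 + n) + Q*n = -5 + n + Q*n)
S(-8, -3) + 147*139 = (-5 - 3 - 8*(-3)) + 147*139 = (-5 - 3 + 24) + 20433 = 16 + 20433 = 20449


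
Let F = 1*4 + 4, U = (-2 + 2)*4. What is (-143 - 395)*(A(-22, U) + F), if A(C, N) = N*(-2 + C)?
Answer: -4304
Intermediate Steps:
U = 0 (U = 0*4 = 0)
F = 8 (F = 4 + 4 = 8)
(-143 - 395)*(A(-22, U) + F) = (-143 - 395)*(0*(-2 - 22) + 8) = -538*(0*(-24) + 8) = -538*(0 + 8) = -538*8 = -4304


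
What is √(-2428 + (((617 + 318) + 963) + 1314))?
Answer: 28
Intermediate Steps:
√(-2428 + (((617 + 318) + 963) + 1314)) = √(-2428 + ((935 + 963) + 1314)) = √(-2428 + (1898 + 1314)) = √(-2428 + 3212) = √784 = 28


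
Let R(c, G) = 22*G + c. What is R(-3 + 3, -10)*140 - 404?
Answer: -31204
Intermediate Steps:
R(c, G) = c + 22*G
R(-3 + 3, -10)*140 - 404 = ((-3 + 3) + 22*(-10))*140 - 404 = (0 - 220)*140 - 404 = -220*140 - 404 = -30800 - 404 = -31204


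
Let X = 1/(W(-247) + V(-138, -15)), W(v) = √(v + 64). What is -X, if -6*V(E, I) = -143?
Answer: -858/27037 + 36*I*√183/27037 ≈ -0.031734 + 0.018012*I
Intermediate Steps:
V(E, I) = 143/6 (V(E, I) = -⅙*(-143) = 143/6)
W(v) = √(64 + v)
X = 1/(143/6 + I*√183) (X = 1/(√(64 - 247) + 143/6) = 1/(√(-183) + 143/6) = 1/(I*√183 + 143/6) = 1/(143/6 + I*√183) ≈ 0.031734 - 0.018012*I)
-X = -(858/27037 - 36*I*√183/27037) = -858/27037 + 36*I*√183/27037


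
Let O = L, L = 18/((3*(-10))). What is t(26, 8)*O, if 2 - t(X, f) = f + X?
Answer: 96/5 ≈ 19.200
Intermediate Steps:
L = -3/5 (L = 18/(-30) = 18*(-1/30) = -3/5 ≈ -0.60000)
t(X, f) = 2 - X - f (t(X, f) = 2 - (f + X) = 2 - (X + f) = 2 + (-X - f) = 2 - X - f)
O = -3/5 ≈ -0.60000
t(26, 8)*O = (2 - 1*26 - 1*8)*(-3/5) = (2 - 26 - 8)*(-3/5) = -32*(-3/5) = 96/5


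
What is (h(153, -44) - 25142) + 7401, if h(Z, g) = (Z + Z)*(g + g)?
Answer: -44669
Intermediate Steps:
h(Z, g) = 4*Z*g (h(Z, g) = (2*Z)*(2*g) = 4*Z*g)
(h(153, -44) - 25142) + 7401 = (4*153*(-44) - 25142) + 7401 = (-26928 - 25142) + 7401 = -52070 + 7401 = -44669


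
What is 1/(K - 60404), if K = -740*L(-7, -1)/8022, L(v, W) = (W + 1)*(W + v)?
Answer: -1/60404 ≈ -1.6555e-5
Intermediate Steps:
L(v, W) = (1 + W)*(W + v)
K = 0 (K = -740*(-1 - 7 + (-1)² - 1*(-7))/8022 = -740*(-1 - 7 + 1 + 7)*(1/8022) = -740*0*(1/8022) = 0*(1/8022) = 0)
1/(K - 60404) = 1/(0 - 60404) = 1/(-60404) = -1/60404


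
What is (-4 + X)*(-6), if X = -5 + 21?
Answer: -72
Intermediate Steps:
X = 16
(-4 + X)*(-6) = (-4 + 16)*(-6) = 12*(-6) = -72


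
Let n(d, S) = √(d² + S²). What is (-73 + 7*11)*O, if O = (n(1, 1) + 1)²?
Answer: 12 + 8*√2 ≈ 23.314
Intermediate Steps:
n(d, S) = √(S² + d²)
O = (1 + √2)² (O = (√(1² + 1²) + 1)² = (√(1 + 1) + 1)² = (√2 + 1)² = (1 + √2)² ≈ 5.8284)
(-73 + 7*11)*O = (-73 + 7*11)*(1 + √2)² = (-73 + 77)*(1 + √2)² = 4*(1 + √2)²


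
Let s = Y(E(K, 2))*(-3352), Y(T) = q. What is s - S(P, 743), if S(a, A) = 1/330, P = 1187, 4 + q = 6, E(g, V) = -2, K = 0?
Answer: -2212321/330 ≈ -6704.0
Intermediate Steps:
q = 2 (q = -4 + 6 = 2)
Y(T) = 2
S(a, A) = 1/330
s = -6704 (s = 2*(-3352) = -6704)
s - S(P, 743) = -6704 - 1*1/330 = -6704 - 1/330 = -2212321/330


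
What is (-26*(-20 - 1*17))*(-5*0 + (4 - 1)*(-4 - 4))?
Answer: -23088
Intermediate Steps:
(-26*(-20 - 1*17))*(-5*0 + (4 - 1)*(-4 - 4)) = (-26*(-20 - 17))*(0 + 3*(-8)) = (-26*(-37))*(0 - 24) = 962*(-24) = -23088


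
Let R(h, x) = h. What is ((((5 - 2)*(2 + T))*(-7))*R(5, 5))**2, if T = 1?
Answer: 99225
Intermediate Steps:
((((5 - 2)*(2 + T))*(-7))*R(5, 5))**2 = ((((5 - 2)*(2 + 1))*(-7))*5)**2 = (((3*3)*(-7))*5)**2 = ((9*(-7))*5)**2 = (-63*5)**2 = (-315)**2 = 99225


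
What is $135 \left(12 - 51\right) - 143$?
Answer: $-5408$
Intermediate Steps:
$135 \left(12 - 51\right) - 143 = 135 \left(-39\right) - 143 = -5265 - 143 = -5408$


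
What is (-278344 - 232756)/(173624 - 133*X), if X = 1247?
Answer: -511100/7773 ≈ -65.753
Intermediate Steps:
(-278344 - 232756)/(173624 - 133*X) = (-278344 - 232756)/(173624 - 133*1247) = -511100/(173624 - 165851) = -511100/7773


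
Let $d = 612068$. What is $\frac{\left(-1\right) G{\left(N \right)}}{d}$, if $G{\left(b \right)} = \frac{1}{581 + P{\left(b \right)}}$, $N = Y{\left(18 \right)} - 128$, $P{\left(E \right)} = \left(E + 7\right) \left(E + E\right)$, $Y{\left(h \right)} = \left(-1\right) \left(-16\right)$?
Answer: $- \frac{1}{14751450868} \approx -6.779 \cdot 10^{-11}$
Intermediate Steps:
$Y{\left(h \right)} = 16$
$P{\left(E \right)} = 2 E \left(7 + E\right)$ ($P{\left(E \right)} = \left(7 + E\right) 2 E = 2 E \left(7 + E\right)$)
$N = -112$ ($N = 16 - 128 = -112$)
$G{\left(b \right)} = \frac{1}{581 + 2 b \left(7 + b\right)}$
$\frac{\left(-1\right) G{\left(N \right)}}{d} = \frac{\left(-1\right) \frac{1}{581 + 2 \left(-112\right) \left(7 - 112\right)}}{612068} = - \frac{1}{581 + 2 \left(-112\right) \left(-105\right)} \frac{1}{612068} = - \frac{1}{581 + 23520} \cdot \frac{1}{612068} = - \frac{1}{24101} \cdot \frac{1}{612068} = \left(-1\right) \frac{1}{24101} \cdot \frac{1}{612068} = \left(- \frac{1}{24101}\right) \frac{1}{612068} = - \frac{1}{14751450868}$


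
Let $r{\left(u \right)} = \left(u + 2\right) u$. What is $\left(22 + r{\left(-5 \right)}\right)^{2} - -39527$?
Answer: $40896$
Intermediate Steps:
$r{\left(u \right)} = u \left(2 + u\right)$ ($r{\left(u \right)} = \left(2 + u\right) u = u \left(2 + u\right)$)
$\left(22 + r{\left(-5 \right)}\right)^{2} - -39527 = \left(22 - 5 \left(2 - 5\right)\right)^{2} - -39527 = \left(22 - -15\right)^{2} + 39527 = \left(22 + 15\right)^{2} + 39527 = 37^{2} + 39527 = 1369 + 39527 = 40896$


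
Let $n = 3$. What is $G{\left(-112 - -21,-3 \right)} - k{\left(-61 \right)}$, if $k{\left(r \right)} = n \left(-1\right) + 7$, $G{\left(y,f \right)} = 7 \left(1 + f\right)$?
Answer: $-18$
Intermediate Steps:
$G{\left(y,f \right)} = 7 + 7 f$
$k{\left(r \right)} = 4$ ($k{\left(r \right)} = 3 \left(-1\right) + 7 = -3 + 7 = 4$)
$G{\left(-112 - -21,-3 \right)} - k{\left(-61 \right)} = \left(7 + 7 \left(-3\right)\right) - 4 = \left(7 - 21\right) - 4 = -14 - 4 = -18$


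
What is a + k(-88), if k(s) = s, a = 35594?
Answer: 35506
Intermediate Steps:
a + k(-88) = 35594 - 88 = 35506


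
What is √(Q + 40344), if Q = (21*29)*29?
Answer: 3*√6445 ≈ 240.84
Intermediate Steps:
Q = 17661 (Q = 609*29 = 17661)
√(Q + 40344) = √(17661 + 40344) = √58005 = 3*√6445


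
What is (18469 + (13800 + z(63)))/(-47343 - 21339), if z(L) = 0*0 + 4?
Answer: -32273/68682 ≈ -0.46989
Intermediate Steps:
z(L) = 4 (z(L) = 0 + 4 = 4)
(18469 + (13800 + z(63)))/(-47343 - 21339) = (18469 + (13800 + 4))/(-47343 - 21339) = (18469 + 13804)/(-68682) = 32273*(-1/68682) = -32273/68682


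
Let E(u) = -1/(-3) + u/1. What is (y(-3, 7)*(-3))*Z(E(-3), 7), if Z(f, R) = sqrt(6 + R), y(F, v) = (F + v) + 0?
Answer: -12*sqrt(13) ≈ -43.267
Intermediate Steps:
y(F, v) = F + v
E(u) = 1/3 + u (E(u) = -1*(-1/3) + u*1 = 1/3 + u)
(y(-3, 7)*(-3))*Z(E(-3), 7) = ((-3 + 7)*(-3))*sqrt(6 + 7) = (4*(-3))*sqrt(13) = -12*sqrt(13)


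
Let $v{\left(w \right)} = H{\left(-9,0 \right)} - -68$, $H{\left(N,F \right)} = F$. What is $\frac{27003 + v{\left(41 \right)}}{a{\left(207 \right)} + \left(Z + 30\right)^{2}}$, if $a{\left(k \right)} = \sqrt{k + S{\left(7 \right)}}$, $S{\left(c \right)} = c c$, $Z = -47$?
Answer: $\frac{27071}{305} \approx 88.757$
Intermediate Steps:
$S{\left(c \right)} = c^{2}$
$v{\left(w \right)} = 68$ ($v{\left(w \right)} = 0 - -68 = 0 + 68 = 68$)
$a{\left(k \right)} = \sqrt{49 + k}$ ($a{\left(k \right)} = \sqrt{k + 7^{2}} = \sqrt{k + 49} = \sqrt{49 + k}$)
$\frac{27003 + v{\left(41 \right)}}{a{\left(207 \right)} + \left(Z + 30\right)^{2}} = \frac{27003 + 68}{\sqrt{49 + 207} + \left(-47 + 30\right)^{2}} = \frac{27071}{\sqrt{256} + \left(-17\right)^{2}} = \frac{27071}{16 + 289} = \frac{27071}{305}$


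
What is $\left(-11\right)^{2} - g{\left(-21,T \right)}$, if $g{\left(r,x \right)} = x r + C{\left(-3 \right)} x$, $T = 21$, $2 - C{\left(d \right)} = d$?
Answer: $457$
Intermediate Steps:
$C{\left(d \right)} = 2 - d$
$g{\left(r,x \right)} = 5 x + r x$ ($g{\left(r,x \right)} = x r + \left(2 - -3\right) x = r x + \left(2 + 3\right) x = r x + 5 x = 5 x + r x$)
$\left(-11\right)^{2} - g{\left(-21,T \right)} = \left(-11\right)^{2} - 21 \left(5 - 21\right) = 121 - 21 \left(-16\right) = 121 - -336 = 121 + 336 = 457$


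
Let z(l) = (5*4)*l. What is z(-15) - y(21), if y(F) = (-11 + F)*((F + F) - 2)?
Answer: -700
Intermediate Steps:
y(F) = (-11 + F)*(-2 + 2*F) (y(F) = (-11 + F)*(2*F - 2) = (-11 + F)*(-2 + 2*F))
z(l) = 20*l
z(-15) - y(21) = 20*(-15) - (22 - 24*21 + 2*21**2) = -300 - (22 - 504 + 2*441) = -300 - (22 - 504 + 882) = -300 - 1*400 = -300 - 400 = -700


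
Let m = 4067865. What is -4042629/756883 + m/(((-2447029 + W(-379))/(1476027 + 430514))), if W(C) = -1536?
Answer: -167715854648114328/52950777797 ≈ -3.1674e+6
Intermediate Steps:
-4042629/756883 + m/(((-2447029 + W(-379))/(1476027 + 430514))) = -4042629/756883 + 4067865/(((-2447029 - 1536)/(1476027 + 430514))) = -4042629*1/756883 + 4067865/((-2448565/1906541)) = -4042629/756883 + 4067865/((-2448565*1/1906541)) = -4042629/756883 + 4067865/(-349795/272363) = -4042629/756883 + 4067865*(-272363/349795) = -4042629/756883 - 221587182999/69959 = -167715854648114328/52950777797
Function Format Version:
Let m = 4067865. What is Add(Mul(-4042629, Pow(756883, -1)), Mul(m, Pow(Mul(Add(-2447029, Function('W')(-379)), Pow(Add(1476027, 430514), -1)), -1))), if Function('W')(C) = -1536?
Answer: Rational(-167715854648114328, 52950777797) ≈ -3.1674e+6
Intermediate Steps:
Add(Mul(-4042629, Pow(756883, -1)), Mul(m, Pow(Mul(Add(-2447029, Function('W')(-379)), Pow(Add(1476027, 430514), -1)), -1))) = Add(Mul(-4042629, Pow(756883, -1)), Mul(4067865, Pow(Mul(Add(-2447029, -1536), Pow(Add(1476027, 430514), -1)), -1))) = Add(Mul(-4042629, Rational(1, 756883)), Mul(4067865, Pow(Mul(-2448565, Pow(1906541, -1)), -1))) = Add(Rational(-4042629, 756883), Mul(4067865, Pow(Mul(-2448565, Rational(1, 1906541)), -1))) = Add(Rational(-4042629, 756883), Mul(4067865, Pow(Rational(-349795, 272363), -1))) = Add(Rational(-4042629, 756883), Mul(4067865, Rational(-272363, 349795))) = Add(Rational(-4042629, 756883), Rational(-221587182999, 69959)) = Rational(-167715854648114328, 52950777797)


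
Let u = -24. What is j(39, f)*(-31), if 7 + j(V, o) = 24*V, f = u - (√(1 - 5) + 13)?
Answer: -28799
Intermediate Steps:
f = -37 - 2*I (f = -24 - (√(1 - 5) + 13) = -24 - (√(-4) + 13) = -24 - (2*I + 13) = -24 - (13 + 2*I) = -24 + (-13 - 2*I) = -37 - 2*I ≈ -37.0 - 2.0*I)
j(V, o) = -7 + 24*V
j(39, f)*(-31) = (-7 + 24*39)*(-31) = (-7 + 936)*(-31) = 929*(-31) = -28799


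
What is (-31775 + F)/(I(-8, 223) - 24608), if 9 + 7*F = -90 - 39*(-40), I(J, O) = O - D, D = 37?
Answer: 110482/85477 ≈ 1.2925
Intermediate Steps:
I(J, O) = -37 + O (I(J, O) = O - 1*37 = O - 37 = -37 + O)
F = 1461/7 (F = -9/7 + (-90 - 39*(-40))/7 = -9/7 + (-90 + 1560)/7 = -9/7 + (⅐)*1470 = -9/7 + 210 = 1461/7 ≈ 208.71)
(-31775 + F)/(I(-8, 223) - 24608) = (-31775 + 1461/7)/((-37 + 223) - 24608) = -220964/(7*(186 - 24608)) = -220964/7/(-24422) = -220964/7*(-1/24422) = 110482/85477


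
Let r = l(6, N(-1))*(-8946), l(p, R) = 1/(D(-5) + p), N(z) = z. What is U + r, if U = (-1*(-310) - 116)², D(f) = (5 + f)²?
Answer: 36145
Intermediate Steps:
l(p, R) = 1/p (l(p, R) = 1/((5 - 5)² + p) = 1/(0² + p) = 1/(0 + p) = 1/p)
r = -1491 (r = -8946/6 = (⅙)*(-8946) = -1491)
U = 37636 (U = (310 - 116)² = 194² = 37636)
U + r = 37636 - 1491 = 36145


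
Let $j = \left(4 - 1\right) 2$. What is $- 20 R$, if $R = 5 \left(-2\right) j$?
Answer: $1200$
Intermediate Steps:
$j = 6$ ($j = 3 \cdot 2 = 6$)
$R = -60$ ($R = 5 \left(-2\right) 6 = \left(-10\right) 6 = -60$)
$- 20 R = \left(-20\right) \left(-60\right) = 1200$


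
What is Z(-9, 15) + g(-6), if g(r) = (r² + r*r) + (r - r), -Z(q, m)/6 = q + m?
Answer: 36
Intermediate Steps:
Z(q, m) = -6*m - 6*q (Z(q, m) = -6*(q + m) = -6*(m + q) = -6*m - 6*q)
g(r) = 2*r² (g(r) = (r² + r²) + 0 = 2*r² + 0 = 2*r²)
Z(-9, 15) + g(-6) = (-6*15 - 6*(-9)) + 2*(-6)² = (-90 + 54) + 2*36 = -36 + 72 = 36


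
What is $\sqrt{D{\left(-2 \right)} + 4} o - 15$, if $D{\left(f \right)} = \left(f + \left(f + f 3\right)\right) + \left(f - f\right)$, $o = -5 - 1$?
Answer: $-15 - 6 i \sqrt{6} \approx -15.0 - 14.697 i$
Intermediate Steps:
$o = -6$ ($o = -5 - 1 = -6$)
$D{\left(f \right)} = 5 f$ ($D{\left(f \right)} = \left(f + \left(f + 3 f\right)\right) + 0 = \left(f + 4 f\right) + 0 = 5 f + 0 = 5 f$)
$\sqrt{D{\left(-2 \right)} + 4} o - 15 = \sqrt{5 \left(-2\right) + 4} \left(-6\right) - 15 = \sqrt{-10 + 4} \left(-6\right) - 15 = \sqrt{-6} \left(-6\right) - 15 = i \sqrt{6} \left(-6\right) - 15 = - 6 i \sqrt{6} - 15 = -15 - 6 i \sqrt{6}$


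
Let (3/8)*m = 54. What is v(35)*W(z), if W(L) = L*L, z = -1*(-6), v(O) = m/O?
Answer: 5184/35 ≈ 148.11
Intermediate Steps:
m = 144 (m = (8/3)*54 = 144)
v(O) = 144/O
z = 6
W(L) = L²
v(35)*W(z) = (144/35)*6² = (144*(1/35))*36 = (144/35)*36 = 5184/35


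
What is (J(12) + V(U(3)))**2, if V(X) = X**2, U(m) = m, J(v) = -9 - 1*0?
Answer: 0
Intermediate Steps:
J(v) = -9 (J(v) = -9 + 0 = -9)
(J(12) + V(U(3)))**2 = (-9 + 3**2)**2 = (-9 + 9)**2 = 0**2 = 0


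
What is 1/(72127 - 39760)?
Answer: 1/32367 ≈ 3.0896e-5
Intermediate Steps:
1/(72127 - 39760) = 1/32367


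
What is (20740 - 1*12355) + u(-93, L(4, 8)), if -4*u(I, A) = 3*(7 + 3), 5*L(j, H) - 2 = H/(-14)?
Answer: 16755/2 ≈ 8377.5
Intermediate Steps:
L(j, H) = ⅖ - H/70 (L(j, H) = ⅖ + (H/(-14))/5 = ⅖ + (H*(-1/14))/5 = ⅖ + (-H/14)/5 = ⅖ - H/70)
u(I, A) = -15/2 (u(I, A) = -3*(7 + 3)/4 = -3*10/4 = -¼*30 = -15/2)
(20740 - 1*12355) + u(-93, L(4, 8)) = (20740 - 1*12355) - 15/2 = (20740 - 12355) - 15/2 = 8385 - 15/2 = 16755/2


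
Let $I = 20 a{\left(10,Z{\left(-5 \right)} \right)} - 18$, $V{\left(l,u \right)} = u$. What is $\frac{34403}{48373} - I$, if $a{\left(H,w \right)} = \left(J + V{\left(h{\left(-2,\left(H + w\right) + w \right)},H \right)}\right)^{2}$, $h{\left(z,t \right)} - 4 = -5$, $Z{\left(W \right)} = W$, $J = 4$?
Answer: $- \frac{188717043}{48373} \approx -3901.3$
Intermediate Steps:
$h{\left(z,t \right)} = -1$ ($h{\left(z,t \right)} = 4 - 5 = -1$)
$a{\left(H,w \right)} = \left(4 + H\right)^{2}$
$I = 3902$ ($I = 20 \left(4 + 10\right)^{2} - 18 = 20 \cdot 14^{2} - 18 = 20 \cdot 196 - 18 = 3920 - 18 = 3902$)
$\frac{34403}{48373} - I = \frac{34403}{48373} - 3902 = - \frac{188717043}{48373}$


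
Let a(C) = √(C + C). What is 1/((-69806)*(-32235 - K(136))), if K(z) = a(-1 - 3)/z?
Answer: 37263660/83850553955495503 - 17*I*√2/83850553955495503 ≈ 4.4441e-10 - 2.8672e-16*I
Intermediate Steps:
a(C) = √2*√C (a(C) = √(2*C) = √2*√C)
K(z) = 2*I*√2/z (K(z) = (√2*√(-1 - 3))/z = (√2*√(-4))/z = (√2*(2*I))/z = (2*I*√2)/z = 2*I*√2/z)
1/((-69806)*(-32235 - K(136))) = 1/((-69806)*(-32235 - 2*I*√2/136)) = -1/(69806*(-32235 - 2*I*√2/136)) = -1/(69806*(-32235 - I*√2/68))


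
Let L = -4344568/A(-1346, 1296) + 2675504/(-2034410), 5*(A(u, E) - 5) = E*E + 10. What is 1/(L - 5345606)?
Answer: -1708549395455/9133256243178567482 ≈ -1.8707e-7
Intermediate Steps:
A(u, E) = 7 + E**2/5 (A(u, E) = 5 + (E*E + 10)/5 = 5 + (E**2 + 10)/5 = 5 + (10 + E**2)/5 = 5 + (2 + E**2/5) = 7 + E**2/5)
L = -24343537946752/1708549395455 (L = -4344568/(7 + (1/5)*1296**2) + 2675504/(-2034410) = -4344568/(7 + (1/5)*1679616) + 2675504*(-1/2034410) = -4344568/(7 + 1679616/5) - 1337752/1017205 = -4344568/1679651/5 - 1337752/1017205 = -4344568*5/1679651 - 1337752/1017205 = -21722840/1679651 - 1337752/1017205 = -24343537946752/1708549395455 ≈ -14.248)
1/(L - 5345606) = 1/(-24343537946752/1708549395455 - 5345606) = 1/(-9133256243178567482/1708549395455) = -1708549395455/9133256243178567482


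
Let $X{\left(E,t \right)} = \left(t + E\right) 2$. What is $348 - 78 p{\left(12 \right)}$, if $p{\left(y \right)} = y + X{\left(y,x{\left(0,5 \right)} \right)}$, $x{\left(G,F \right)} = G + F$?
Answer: $-3240$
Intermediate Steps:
$x{\left(G,F \right)} = F + G$
$X{\left(E,t \right)} = 2 E + 2 t$ ($X{\left(E,t \right)} = \left(E + t\right) 2 = 2 E + 2 t$)
$p{\left(y \right)} = 10 + 3 y$ ($p{\left(y \right)} = y + \left(2 y + 2 \left(5 + 0\right)\right) = y + \left(2 y + 2 \cdot 5\right) = y + \left(2 y + 10\right) = y + \left(10 + 2 y\right) = 10 + 3 y$)
$348 - 78 p{\left(12 \right)} = 348 - 78 \left(10 + 3 \cdot 12\right) = 348 - 78 \left(10 + 36\right) = 348 - 3588 = -3240$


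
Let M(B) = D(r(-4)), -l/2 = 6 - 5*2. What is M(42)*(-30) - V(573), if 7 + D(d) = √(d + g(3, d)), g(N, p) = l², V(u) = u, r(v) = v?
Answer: -363 - 60*√15 ≈ -595.38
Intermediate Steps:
l = 8 (l = -2*(6 - 5*2) = -2*(6 - 10) = -2*(-4) = 8)
g(N, p) = 64 (g(N, p) = 8² = 64)
D(d) = -7 + √(64 + d) (D(d) = -7 + √(d + 64) = -7 + √(64 + d))
M(B) = -7 + 2*√15 (M(B) = -7 + √(64 - 4) = -7 + √60 = -7 + 2*√15)
M(42)*(-30) - V(573) = (-7 + 2*√15)*(-30) - 1*573 = (210 - 60*√15) - 573 = -363 - 60*√15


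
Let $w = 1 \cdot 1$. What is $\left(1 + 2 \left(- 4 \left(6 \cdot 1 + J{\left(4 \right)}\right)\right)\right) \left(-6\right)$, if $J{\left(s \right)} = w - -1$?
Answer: $378$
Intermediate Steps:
$w = 1$
$J{\left(s \right)} = 2$ ($J{\left(s \right)} = 1 - -1 = 1 + 1 = 2$)
$\left(1 + 2 \left(- 4 \left(6 \cdot 1 + J{\left(4 \right)}\right)\right)\right) \left(-6\right) = \left(1 + 2 \left(- 4 \left(6 \cdot 1 + 2\right)\right)\right) \left(-6\right) = \left(1 + 2 \left(- 4 \left(6 + 2\right)\right)\right) \left(-6\right) = \left(1 + 2 \left(\left(-4\right) 8\right)\right) \left(-6\right) = \left(1 + 2 \left(-32\right)\right) \left(-6\right) = \left(1 - 64\right) \left(-6\right) = \left(-63\right) \left(-6\right) = 378$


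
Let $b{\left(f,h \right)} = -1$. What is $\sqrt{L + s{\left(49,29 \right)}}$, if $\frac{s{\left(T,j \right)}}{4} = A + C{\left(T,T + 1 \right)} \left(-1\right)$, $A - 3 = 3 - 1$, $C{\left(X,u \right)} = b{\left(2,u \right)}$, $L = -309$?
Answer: $i \sqrt{285} \approx 16.882 i$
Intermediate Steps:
$C{\left(X,u \right)} = -1$
$A = 5$ ($A = 3 + \left(3 - 1\right) = 3 + 2 = 5$)
$s{\left(T,j \right)} = 24$ ($s{\left(T,j \right)} = 4 \left(5 - -1\right) = 4 \left(5 + 1\right) = 4 \cdot 6 = 24$)
$\sqrt{L + s{\left(49,29 \right)}} = \sqrt{-309 + 24} = \sqrt{-285} = i \sqrt{285}$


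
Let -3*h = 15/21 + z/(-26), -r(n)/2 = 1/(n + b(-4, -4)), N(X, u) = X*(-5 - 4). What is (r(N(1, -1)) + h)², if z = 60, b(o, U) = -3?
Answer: 16129/33124 ≈ 0.48693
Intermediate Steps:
N(X, u) = -9*X (N(X, u) = X*(-9) = -9*X)
r(n) = -2/(-3 + n) (r(n) = -2/(n - 3) = -2/(-3 + n))
h = 145/273 (h = -(15/21 + 60/(-26))/3 = -(15*(1/21) + 60*(-1/26))/3 = -(5/7 - 30/13)/3 = -⅓*(-145/91) = 145/273 ≈ 0.53114)
(r(N(1, -1)) + h)² = (-2/(-3 - 9*1) + 145/273)² = (-2/(-3 - 9) + 145/273)² = (-2/(-12) + 145/273)² = (-2*(-1/12) + 145/273)² = (⅙ + 145/273)² = (127/182)² = 16129/33124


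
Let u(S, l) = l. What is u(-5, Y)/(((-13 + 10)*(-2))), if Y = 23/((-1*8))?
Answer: -23/48 ≈ -0.47917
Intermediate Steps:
Y = -23/8 (Y = 23/(-8) = 23*(-⅛) = -23/8 ≈ -2.8750)
u(-5, Y)/(((-13 + 10)*(-2))) = -23*(-1/(2*(-13 + 10)))/8 = -23/(8*((-3*(-2)))) = -23/8/6 = -23/8*⅙ = -23/48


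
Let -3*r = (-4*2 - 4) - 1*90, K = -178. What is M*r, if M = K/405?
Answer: -6052/405 ≈ -14.943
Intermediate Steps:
M = -178/405 ≈ -0.43951
r = 34 (r = -((-4*2 - 4) - 1*90)/3 = -((-8 - 4) - 90)/3 = -(-12 - 90)/3 = -⅓*(-102) = 34)
M*r = -178/405*34 = -6052/405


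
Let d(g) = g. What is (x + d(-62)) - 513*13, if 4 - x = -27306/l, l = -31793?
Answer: -213898817/31793 ≈ -6727.9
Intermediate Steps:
x = 99866/31793 (x = 4 - (-27306)/(-31793) = 4 - (-27306)*(-1)/31793 = 4 - 1*27306/31793 = 4 - 27306/31793 = 99866/31793 ≈ 3.1411)
(x + d(-62)) - 513*13 = (99866/31793 - 62) - 513*13 = -1871300/31793 - 6669 = -213898817/31793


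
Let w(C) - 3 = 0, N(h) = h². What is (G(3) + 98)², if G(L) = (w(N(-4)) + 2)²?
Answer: 15129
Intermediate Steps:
w(C) = 3 (w(C) = 3 + 0 = 3)
G(L) = 25 (G(L) = (3 + 2)² = 5² = 25)
(G(3) + 98)² = (25 + 98)² = 123² = 15129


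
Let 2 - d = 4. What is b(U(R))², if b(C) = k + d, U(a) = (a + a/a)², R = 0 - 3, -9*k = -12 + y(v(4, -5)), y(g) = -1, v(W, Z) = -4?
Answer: 25/81 ≈ 0.30864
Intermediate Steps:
d = -2 (d = 2 - 1*4 = 2 - 4 = -2)
k = 13/9 (k = -(-12 - 1)/9 = -⅑*(-13) = 13/9 ≈ 1.4444)
R = -3
U(a) = (1 + a)² (U(a) = (a + 1)² = (1 + a)²)
b(C) = -5/9 (b(C) = 13/9 - 2 = -5/9)
b(U(R))² = (-5/9)² = 25/81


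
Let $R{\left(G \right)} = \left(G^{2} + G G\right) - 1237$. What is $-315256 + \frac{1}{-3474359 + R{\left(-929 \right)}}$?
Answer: $- \frac{551544785585}{1749514} \approx -3.1526 \cdot 10^{5}$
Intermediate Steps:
$R{\left(G \right)} = -1237 + 2 G^{2}$ ($R{\left(G \right)} = \left(G^{2} + G^{2}\right) - 1237 = 2 G^{2} - 1237 = -1237 + 2 G^{2}$)
$-315256 + \frac{1}{-3474359 + R{\left(-929 \right)}} = -315256 + \frac{1}{-3474359 - \left(1237 - 2 \left(-929\right)^{2}\right)} = -315256 + \frac{1}{-3474359 + \left(-1237 + 2 \cdot 863041\right)} = -315256 + \frac{1}{-3474359 + \left(-1237 + 1726082\right)} = -315256 + \frac{1}{-3474359 + 1724845} = -315256 + \frac{1}{-1749514} = -315256 - \frac{1}{1749514} = - \frac{551544785585}{1749514}$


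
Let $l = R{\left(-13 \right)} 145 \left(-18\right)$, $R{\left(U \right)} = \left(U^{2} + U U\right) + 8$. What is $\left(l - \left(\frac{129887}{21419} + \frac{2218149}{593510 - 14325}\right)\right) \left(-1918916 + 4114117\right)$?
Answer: $- \frac{24593036406022505346626}{12405563515} \approx -1.9824 \cdot 10^{12}$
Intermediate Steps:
$R{\left(U \right)} = 8 + 2 U^{2}$ ($R{\left(U \right)} = \left(U^{2} + U^{2}\right) + 8 = 2 U^{2} + 8 = 8 + 2 U^{2}$)
$l = -903060$ ($l = \left(8 + 2 \left(-13\right)^{2}\right) 145 \left(-18\right) = \left(8 + 2 \cdot 169\right) 145 \left(-18\right) = \left(8 + 338\right) 145 \left(-18\right) = 346 \cdot 145 \left(-18\right) = 50170 \left(-18\right) = -903060$)
$\left(l - \left(\frac{129887}{21419} + \frac{2218149}{593510 - 14325}\right)\right) \left(-1918916 + 4114117\right) = \left(-903060 - \left(\frac{129887}{21419} + \frac{2218149}{593510 - 14325}\right)\right) \left(-1918916 + 4114117\right) = \left(-903060 - \left(\frac{129887}{21419} + \frac{2218149}{579185}\right)\right) 2195201 = \left(-903060 - \frac{122739135526}{12405563515}\right) 2195201 = \left(- \frac{11203090926991426}{12405563515}\right) 2195201 = - \frac{24593036406022505346626}{12405563515}$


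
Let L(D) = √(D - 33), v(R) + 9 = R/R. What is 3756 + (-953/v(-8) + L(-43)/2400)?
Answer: 31001/8 + I*√19/1200 ≈ 3875.1 + 0.0036324*I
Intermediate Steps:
v(R) = -8 (v(R) = -9 + R/R = -9 + 1 = -8)
L(D) = √(-33 + D)
3756 + (-953/v(-8) + L(-43)/2400) = 3756 + (-953/(-8) + √(-33 - 43)/2400) = 3756 + (-953*(-⅛) + √(-76)*(1/2400)) = 3756 + (953/8 + (2*I*√19)*(1/2400)) = 3756 + (953/8 + I*√19/1200) = 31001/8 + I*√19/1200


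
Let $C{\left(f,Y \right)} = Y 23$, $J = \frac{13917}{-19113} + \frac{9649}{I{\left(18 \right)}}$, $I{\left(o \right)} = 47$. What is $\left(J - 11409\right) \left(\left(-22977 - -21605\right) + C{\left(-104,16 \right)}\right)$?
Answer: $\frac{3368441070948}{299437} \approx 1.1249 \cdot 10^{7}$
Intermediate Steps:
$J = \frac{61255746}{299437}$ ($J = \frac{13917}{-19113} + \frac{9649}{47} = 13917 \left(- \frac{1}{19113}\right) + 9649 \cdot \frac{1}{47} = - \frac{4639}{6371} + \frac{9649}{47} = \frac{61255746}{299437} \approx 204.57$)
$C{\left(f,Y \right)} = 23 Y$
$\left(J - 11409\right) \left(\left(-22977 - -21605\right) + C{\left(-104,16 \right)}\right) = \left(\frac{61255746}{299437} - 11409\right) \left(\left(-22977 - -21605\right) + 23 \cdot 16\right) = - \frac{3355020987 \left(\left(-22977 + 21605\right) + 368\right)}{299437} = - \frac{3355020987 \left(-1372 + 368\right)}{299437} = \left(- \frac{3355020987}{299437}\right) \left(-1004\right) = \frac{3368441070948}{299437}$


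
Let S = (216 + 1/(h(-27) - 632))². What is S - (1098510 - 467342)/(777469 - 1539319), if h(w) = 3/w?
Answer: 575201746725020189/12328531346925 ≈ 46656.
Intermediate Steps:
S = 1509986304225/32364721 (S = (216 + 1/(3/(-27) - 632))² = (216 + 1/(3*(-1/27) - 632))² = (216 + 1/(-⅑ - 632))² = (216 + 1/(-5689/9))² = (216 - 9/5689)² = (1228815/5689)² = 1509986304225/32364721 ≈ 46655.)
S - (1098510 - 467342)/(777469 - 1539319) = 1509986304225/32364721 - (1098510 - 467342)/(777469 - 1539319) = 1509986304225/32364721 - 631168/(-761850) = 1509986304225/32364721 - 631168*(-1)/761850 = 1509986304225/32364721 - 1*(-315584/380925) = 1509986304225/32364721 + 315584/380925 = 575201746725020189/12328531346925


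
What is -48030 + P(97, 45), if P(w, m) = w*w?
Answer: -38621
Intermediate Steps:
P(w, m) = w²
-48030 + P(97, 45) = -48030 + 97² = -48030 + 9409 = -38621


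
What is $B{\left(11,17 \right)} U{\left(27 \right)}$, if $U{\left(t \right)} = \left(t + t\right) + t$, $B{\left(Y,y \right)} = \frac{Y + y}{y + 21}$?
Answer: $\frac{1134}{19} \approx 59.684$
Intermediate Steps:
$B{\left(Y,y \right)} = \frac{Y + y}{21 + y}$
$U{\left(t \right)} = 3 t$ ($U{\left(t \right)} = 2 t + t = 3 t$)
$B{\left(11,17 \right)} U{\left(27 \right)} = \frac{11 + 17}{21 + 17} \cdot 3 \cdot 27 = \frac{1}{38} \cdot 28 \cdot 81 = \frac{14}{19} \cdot 81 = \frac{1134}{19}$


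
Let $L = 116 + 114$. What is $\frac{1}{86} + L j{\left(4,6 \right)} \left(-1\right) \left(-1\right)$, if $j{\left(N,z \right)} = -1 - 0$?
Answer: $- \frac{19779}{86} \approx -229.99$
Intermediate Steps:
$j{\left(N,z \right)} = -1$ ($j{\left(N,z \right)} = -1 + 0 = -1$)
$L = 230$
$\frac{1}{86} + L j{\left(4,6 \right)} \left(-1\right) \left(-1\right) = \frac{1}{86} + 230 \left(-1\right) \left(-1\right) \left(-1\right) = \frac{1}{86} + 230 \cdot 1 \left(-1\right) = \frac{1}{86} + 230 \left(-1\right) = \frac{1}{86} - 230 = - \frac{19779}{86}$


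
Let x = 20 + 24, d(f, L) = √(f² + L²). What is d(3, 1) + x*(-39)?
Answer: -1716 + √10 ≈ -1712.8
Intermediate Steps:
d(f, L) = √(L² + f²)
x = 44
d(3, 1) + x*(-39) = √(1² + 3²) + 44*(-39) = √(1 + 9) - 1716 = √10 - 1716 = -1716 + √10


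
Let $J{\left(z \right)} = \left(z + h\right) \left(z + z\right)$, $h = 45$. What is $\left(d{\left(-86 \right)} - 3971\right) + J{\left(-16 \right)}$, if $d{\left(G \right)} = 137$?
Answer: $-4762$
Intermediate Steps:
$J{\left(z \right)} = 2 z \left(45 + z\right)$ ($J{\left(z \right)} = \left(z + 45\right) \left(z + z\right) = \left(45 + z\right) 2 z = 2 z \left(45 + z\right)$)
$\left(d{\left(-86 \right)} - 3971\right) + J{\left(-16 \right)} = \left(137 - 3971\right) + 2 \left(-16\right) \left(45 - 16\right) = -3834 + 2 \left(-16\right) 29 = -3834 - 928 = -4762$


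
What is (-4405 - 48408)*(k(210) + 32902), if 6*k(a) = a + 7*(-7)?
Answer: -10434422849/6 ≈ -1.7391e+9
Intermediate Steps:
k(a) = -49/6 + a/6 (k(a) = (a + 7*(-7))/6 = (a - 49)/6 = (-49 + a)/6 = -49/6 + a/6)
(-4405 - 48408)*(k(210) + 32902) = (-4405 - 48408)*((-49/6 + (1/6)*210) + 32902) = -52813*((-49/6 + 35) + 32902) = -52813*(161/6 + 32902) = -52813*197573/6 = -10434422849/6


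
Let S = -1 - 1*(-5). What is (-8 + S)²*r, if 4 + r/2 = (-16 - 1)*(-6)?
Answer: 3136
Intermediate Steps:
S = 4 (S = -1 + 5 = 4)
r = 196 (r = -8 + 2*((-16 - 1)*(-6)) = -8 + 2*(-17*(-6)) = -8 + 2*102 = -8 + 204 = 196)
(-8 + S)²*r = (-8 + 4)²*196 = (-4)²*196 = 16*196 = 3136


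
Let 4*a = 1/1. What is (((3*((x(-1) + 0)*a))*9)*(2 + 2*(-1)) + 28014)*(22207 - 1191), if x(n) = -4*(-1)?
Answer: 588742224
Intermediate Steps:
x(n) = 4
a = ¼ (a = (¼)/1 = (¼)*1 = ¼ ≈ 0.25000)
(((3*((x(-1) + 0)*a))*9)*(2 + 2*(-1)) + 28014)*(22207 - 1191) = (((3*((4 + 0)*(¼)))*9)*(2 + 2*(-1)) + 28014)*(22207 - 1191) = (((3*(4*(¼)))*9)*(2 - 2) + 28014)*21016 = (((3*1)*9)*0 + 28014)*21016 = ((3*9)*0 + 28014)*21016 = (27*0 + 28014)*21016 = (0 + 28014)*21016 = 28014*21016 = 588742224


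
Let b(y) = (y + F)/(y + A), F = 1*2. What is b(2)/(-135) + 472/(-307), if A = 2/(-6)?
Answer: -107428/69075 ≈ -1.5552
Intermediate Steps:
F = 2
A = -⅓ (A = 2*(-⅙) = -⅓ ≈ -0.33333)
b(y) = (2 + y)/(-⅓ + y) (b(y) = (y + 2)/(y - ⅓) = (2 + y)/(-⅓ + y))
b(2)/(-135) + 472/(-307) = (3*(2 + 2)/(-1 + 3*2))/(-135) + 472/(-307) = (3*4/(-1 + 6))*(-1/135) + 472*(-1/307) = (3*4/5)*(-1/135) - 472/307 = (3*(⅕)*4)*(-1/135) - 472/307 = (12/5)*(-1/135) - 472/307 = -4/225 - 472/307 = -107428/69075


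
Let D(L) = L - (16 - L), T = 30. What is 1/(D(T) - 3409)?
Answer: -1/3365 ≈ -0.00029718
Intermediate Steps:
D(L) = -16 + 2*L (D(L) = L + (-16 + L) = -16 + 2*L)
1/(D(T) - 3409) = 1/((-16 + 2*30) - 3409) = 1/((-16 + 60) - 3409) = 1/(44 - 3409) = 1/(-3365) = -1/3365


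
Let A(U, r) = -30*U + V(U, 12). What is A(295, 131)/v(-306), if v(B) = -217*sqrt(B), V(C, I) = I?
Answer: -1473*I*sqrt(34)/3689 ≈ -2.3283*I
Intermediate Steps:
A(U, r) = 12 - 30*U (A(U, r) = -30*U + 12 = 12 - 30*U)
A(295, 131)/v(-306) = (12 - 30*295)/((-651*I*sqrt(34))) = (12 - 8850)/((-651*I*sqrt(34))) = -8838*I*sqrt(34)/22134 = -1473*I*sqrt(34)/3689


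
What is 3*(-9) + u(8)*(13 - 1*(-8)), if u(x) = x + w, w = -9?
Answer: -48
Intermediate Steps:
u(x) = -9 + x (u(x) = x - 9 = -9 + x)
3*(-9) + u(8)*(13 - 1*(-8)) = 3*(-9) + (-9 + 8)*(13 - 1*(-8)) = -27 - (13 + 8) = -27 - 1*21 = -27 - 21 = -48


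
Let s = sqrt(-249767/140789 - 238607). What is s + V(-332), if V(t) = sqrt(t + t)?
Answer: I*(sqrt(4729593960754410) + 281578*sqrt(166))/140789 ≈ 514.24*I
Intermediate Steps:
s = I*sqrt(4729593960754410)/140789 (s = sqrt(-249767*1/140789 - 238607) = sqrt(-249767/140789 - 238607) = sqrt(-33593490690/140789) = I*sqrt(4729593960754410)/140789 ≈ 488.48*I)
V(t) = sqrt(2)*sqrt(t) (V(t) = sqrt(2*t) = sqrt(2)*sqrt(t))
s + V(-332) = I*sqrt(4729593960754410)/140789 + sqrt(2)*sqrt(-332) = I*sqrt(4729593960754410)/140789 + sqrt(2)*(2*I*sqrt(83)) = I*sqrt(4729593960754410)/140789 + 2*I*sqrt(166) = 2*I*sqrt(166) + I*sqrt(4729593960754410)/140789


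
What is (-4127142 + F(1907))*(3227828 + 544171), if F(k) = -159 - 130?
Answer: -15568665604569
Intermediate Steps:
F(k) = -289
(-4127142 + F(1907))*(3227828 + 544171) = (-4127142 - 289)*(3227828 + 544171) = -4127431*3771999 = -15568665604569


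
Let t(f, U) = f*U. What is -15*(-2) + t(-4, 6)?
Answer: 6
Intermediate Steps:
t(f, U) = U*f
-15*(-2) + t(-4, 6) = -15*(-2) + 6*(-4) = 30 - 24 = 6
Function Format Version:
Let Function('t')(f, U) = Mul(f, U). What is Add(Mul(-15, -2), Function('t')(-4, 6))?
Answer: 6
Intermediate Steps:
Function('t')(f, U) = Mul(U, f)
Add(Mul(-15, -2), Function('t')(-4, 6)) = Add(Mul(-15, -2), Mul(6, -4)) = Add(30, -24) = 6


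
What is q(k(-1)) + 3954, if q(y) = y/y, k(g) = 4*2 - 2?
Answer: 3955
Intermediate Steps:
k(g) = 6 (k(g) = 8 - 2 = 6)
q(y) = 1
q(k(-1)) + 3954 = 1 + 3954 = 3955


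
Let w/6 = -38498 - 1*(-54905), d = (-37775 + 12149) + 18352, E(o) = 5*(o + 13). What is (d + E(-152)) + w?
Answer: 90473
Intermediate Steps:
E(o) = 65 + 5*o (E(o) = 5*(13 + o) = 65 + 5*o)
d = -7274 (d = -25626 + 18352 = -7274)
w = 98442 (w = 6*(-38498 - 1*(-54905)) = 6*(-38498 + 54905) = 6*16407 = 98442)
(d + E(-152)) + w = (-7274 + (65 + 5*(-152))) + 98442 = (-7274 + (65 - 760)) + 98442 = (-7274 - 695) + 98442 = -7969 + 98442 = 90473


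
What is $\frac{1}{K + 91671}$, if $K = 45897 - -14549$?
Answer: $\frac{1}{152117} \approx 6.5739 \cdot 10^{-6}$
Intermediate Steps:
$K = 60446$ ($K = 45897 + 14549 = 60446$)
$\frac{1}{K + 91671} = \frac{1}{60446 + 91671} = \frac{1}{152117}$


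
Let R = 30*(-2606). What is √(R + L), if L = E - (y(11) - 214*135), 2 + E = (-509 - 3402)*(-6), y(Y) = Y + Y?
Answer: 6*I*√718 ≈ 160.77*I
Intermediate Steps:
y(Y) = 2*Y
R = -78180
E = 23464 (E = -2 + (-509 - 3402)*(-6) = -2 - 3911*(-6) = -2 + 23466 = 23464)
L = 52332 (L = 23464 - (2*11 - 214*135) = 23464 - (22 - 28890) = 23464 - 1*(-28868) = 23464 + 28868 = 52332)
√(R + L) = √(-78180 + 52332) = √(-25848) = 6*I*√718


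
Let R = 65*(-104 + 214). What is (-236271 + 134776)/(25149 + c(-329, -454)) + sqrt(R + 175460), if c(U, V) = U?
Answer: -20299/4964 + 3*sqrt(20290) ≈ 423.24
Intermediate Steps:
R = 7150 (R = 65*110 = 7150)
(-236271 + 134776)/(25149 + c(-329, -454)) + sqrt(R + 175460) = (-236271 + 134776)/(25149 - 329) + sqrt(7150 + 175460) = -101495/24820 + sqrt(182610) = -101495*1/24820 + 3*sqrt(20290) = -20299/4964 + 3*sqrt(20290)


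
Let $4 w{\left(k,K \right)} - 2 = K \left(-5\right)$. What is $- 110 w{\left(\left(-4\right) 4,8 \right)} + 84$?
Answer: $1129$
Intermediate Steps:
$w{\left(k,K \right)} = \frac{1}{2} - \frac{5 K}{4}$ ($w{\left(k,K \right)} = \frac{1}{2} + \frac{K \left(-5\right)}{4} = \frac{1}{2} + \frac{\left(-5\right) K}{4} = \frac{1}{2} - \frac{5 K}{4}$)
$- 110 w{\left(\left(-4\right) 4,8 \right)} + 84 = - 110 \left(\frac{1}{2} - 10\right) + 84 = \left(-110\right) \left(- \frac{19}{2}\right) + 84 = 1045 + 84 = 1129$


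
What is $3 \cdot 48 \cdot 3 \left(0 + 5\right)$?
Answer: $2160$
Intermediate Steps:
$3 \cdot 48 \cdot 3 \left(0 + 5\right) = 144 \cdot 3 \cdot 5 = 144 \cdot 15 = 2160$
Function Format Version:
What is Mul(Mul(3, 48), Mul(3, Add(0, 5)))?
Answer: 2160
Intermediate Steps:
Mul(Mul(3, 48), Mul(3, Add(0, 5))) = Mul(144, Mul(3, 5)) = Mul(144, 15) = 2160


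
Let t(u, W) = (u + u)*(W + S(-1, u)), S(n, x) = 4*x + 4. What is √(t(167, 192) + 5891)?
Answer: √294467 ≈ 542.65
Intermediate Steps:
S(n, x) = 4 + 4*x
t(u, W) = 2*u*(4 + W + 4*u) (t(u, W) = (u + u)*(W + (4 + 4*u)) = (2*u)*(4 + W + 4*u) = 2*u*(4 + W + 4*u))
√(t(167, 192) + 5891) = √(2*167*(4 + 192 + 4*167) + 5891) = √(2*167*(4 + 192 + 668) + 5891) = √(2*167*864 + 5891) = √(288576 + 5891) = √294467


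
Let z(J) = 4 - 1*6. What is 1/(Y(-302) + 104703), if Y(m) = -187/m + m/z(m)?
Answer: 302/31666095 ≈ 9.5370e-6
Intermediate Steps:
z(J) = -2 (z(J) = 4 - 6 = -2)
Y(m) = -187/m - m/2 (Y(m) = -187/m + m/(-2) = -187/m + m*(-½) = -187/m - m/2)
1/(Y(-302) + 104703) = 1/((-187/(-302) - ½*(-302)) + 104703) = 1/((-187*(-1/302) + 151) + 104703) = 1/((187/302 + 151) + 104703) = 1/(45789/302 + 104703) = 1/(31666095/302) = 302/31666095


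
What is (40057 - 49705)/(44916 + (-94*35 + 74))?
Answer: -804/3475 ≈ -0.23137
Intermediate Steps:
(40057 - 49705)/(44916 + (-94*35 + 74)) = -9648/(44916 + (-3290 + 74)) = -9648/(44916 - 3216) = -9648/41700 = -9648*1/41700 = -804/3475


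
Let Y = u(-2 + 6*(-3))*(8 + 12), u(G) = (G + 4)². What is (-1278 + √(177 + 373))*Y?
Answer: -6543360 + 25600*√22 ≈ -6.4233e+6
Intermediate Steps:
u(G) = (4 + G)²
Y = 5120 (Y = (4 + (-2 + 6*(-3)))²*(8 + 12) = (4 + (-2 - 18))²*20 = (4 - 20)²*20 = (-16)²*20 = 256*20 = 5120)
(-1278 + √(177 + 373))*Y = (-1278 + √(177 + 373))*5120 = (-1278 + √550)*5120 = (-1278 + 5*√22)*5120 = -6543360 + 25600*√22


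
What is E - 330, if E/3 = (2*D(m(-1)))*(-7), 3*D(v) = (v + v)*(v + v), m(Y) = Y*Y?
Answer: -386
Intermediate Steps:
m(Y) = Y**2
D(v) = 4*v**2/3 (D(v) = ((v + v)*(v + v))/3 = ((2*v)*(2*v))/3 = (4*v**2)/3 = 4*v**2/3)
E = -56 (E = 3*((2*(4*((-1)**2)**2/3))*(-7)) = 3*((2*((4/3)*1**2))*(-7)) = 3*((2*((4/3)*1))*(-7)) = 3*((2*(4/3))*(-7)) = 3*((8/3)*(-7)) = 3*(-56/3) = -56)
E - 330 = -56 - 330 = -386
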